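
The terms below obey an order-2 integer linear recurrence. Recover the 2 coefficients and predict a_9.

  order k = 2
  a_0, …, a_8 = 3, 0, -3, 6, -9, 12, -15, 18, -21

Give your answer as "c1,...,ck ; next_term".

  a_2 = -2·0 + -1·3 = -3
  a_3 = -2·-3 + -1·0 = 6
  a_4 = -2·6 + -1·-3 = -9
  a_5 = -2·-9 + -1·6 = 12
  a_6 = -2·12 + -1·-9 = -15
  a_7 = -2·-15 + -1·12 = 18
  a_8 = -2·18 + -1·-15 = -21
  a_9 = -2·-21 + -1·18 = 24

-2,-1 ; 24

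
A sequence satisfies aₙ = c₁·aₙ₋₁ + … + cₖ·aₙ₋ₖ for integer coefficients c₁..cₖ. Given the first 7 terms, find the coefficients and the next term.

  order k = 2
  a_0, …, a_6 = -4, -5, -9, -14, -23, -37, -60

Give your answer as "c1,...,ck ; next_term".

1,1 ; -97

  a_2 = 1·-5 + 1·-4 = -9
  a_3 = 1·-9 + 1·-5 = -14
  a_4 = 1·-14 + 1·-9 = -23
  a_5 = 1·-23 + 1·-14 = -37
  a_6 = 1·-37 + 1·-23 = -60
  a_7 = 1·-60 + 1·-37 = -97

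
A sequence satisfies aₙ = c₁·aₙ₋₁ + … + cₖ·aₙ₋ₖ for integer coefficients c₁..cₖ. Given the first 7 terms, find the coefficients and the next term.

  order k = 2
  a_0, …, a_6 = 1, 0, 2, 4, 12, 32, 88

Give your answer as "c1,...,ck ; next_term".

2,2 ; 240

  a_2 = 2·0 + 2·1 = 2
  a_3 = 2·2 + 2·0 = 4
  a_4 = 2·4 + 2·2 = 12
  a_5 = 2·12 + 2·4 = 32
  a_6 = 2·32 + 2·12 = 88
  a_7 = 2·88 + 2·32 = 240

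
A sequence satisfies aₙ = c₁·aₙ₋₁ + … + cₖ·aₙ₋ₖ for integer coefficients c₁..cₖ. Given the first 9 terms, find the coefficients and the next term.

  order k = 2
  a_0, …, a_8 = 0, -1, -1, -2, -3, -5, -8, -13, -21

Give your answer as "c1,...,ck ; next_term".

1,1 ; -34

  a_2 = 1·-1 + 1·0 = -1
  a_3 = 1·-1 + 1·-1 = -2
  a_4 = 1·-2 + 1·-1 = -3
  a_5 = 1·-3 + 1·-2 = -5
  a_6 = 1·-5 + 1·-3 = -8
  a_7 = 1·-8 + 1·-5 = -13
  a_8 = 1·-13 + 1·-8 = -21
  a_9 = 1·-21 + 1·-13 = -34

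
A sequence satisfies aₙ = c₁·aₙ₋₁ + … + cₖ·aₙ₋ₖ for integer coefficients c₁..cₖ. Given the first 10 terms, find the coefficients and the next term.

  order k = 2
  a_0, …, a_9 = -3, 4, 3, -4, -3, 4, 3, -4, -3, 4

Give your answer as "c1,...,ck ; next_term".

  a_2 = 0·4 + -1·-3 = 3
  a_3 = 0·3 + -1·4 = -4
  a_4 = 0·-4 + -1·3 = -3
  a_5 = 0·-3 + -1·-4 = 4
  a_6 = 0·4 + -1·-3 = 3
  a_7 = 0·3 + -1·4 = -4
  a_8 = 0·-4 + -1·3 = -3
  a_9 = 0·-3 + -1·-4 = 4
  a_10 = 0·4 + -1·-3 = 3

0,-1 ; 3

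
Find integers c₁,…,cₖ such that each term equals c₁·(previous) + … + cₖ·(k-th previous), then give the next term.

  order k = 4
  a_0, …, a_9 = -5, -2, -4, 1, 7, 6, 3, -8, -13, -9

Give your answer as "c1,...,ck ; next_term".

0,0,-1,-1 ; 5

  a_4 = 0·1 + 0·-4 + -1·-2 + -1·-5 = 7
  a_5 = 0·7 + 0·1 + -1·-4 + -1·-2 = 6
  a_6 = 0·6 + 0·7 + -1·1 + -1·-4 = 3
  a_7 = 0·3 + 0·6 + -1·7 + -1·1 = -8
  a_8 = 0·-8 + 0·3 + -1·6 + -1·7 = -13
  a_9 = 0·-13 + 0·-8 + -1·3 + -1·6 = -9
  a_10 = 0·-9 + 0·-13 + -1·-8 + -1·3 = 5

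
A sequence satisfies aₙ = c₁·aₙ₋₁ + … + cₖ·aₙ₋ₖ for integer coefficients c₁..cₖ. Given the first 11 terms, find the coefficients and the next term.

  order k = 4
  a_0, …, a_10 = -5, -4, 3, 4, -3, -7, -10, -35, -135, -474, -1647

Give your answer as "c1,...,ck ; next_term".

3,1,2,2 ; -5755

  a_4 = 3·4 + 1·3 + 2·-4 + 2·-5 = -3
  a_5 = 3·-3 + 1·4 + 2·3 + 2·-4 = -7
  a_6 = 3·-7 + 1·-3 + 2·4 + 2·3 = -10
  a_7 = 3·-10 + 1·-7 + 2·-3 + 2·4 = -35
  a_8 = 3·-35 + 1·-10 + 2·-7 + 2·-3 = -135
  a_9 = 3·-135 + 1·-35 + 2·-10 + 2·-7 = -474
  a_10 = 3·-474 + 1·-135 + 2·-35 + 2·-10 = -1647
  a_11 = 3·-1647 + 1·-474 + 2·-135 + 2·-35 = -5755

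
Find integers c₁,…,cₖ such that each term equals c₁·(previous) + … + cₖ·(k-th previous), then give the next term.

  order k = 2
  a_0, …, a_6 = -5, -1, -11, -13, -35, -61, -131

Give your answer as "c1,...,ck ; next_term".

  a_2 = 1·-1 + 2·-5 = -11
  a_3 = 1·-11 + 2·-1 = -13
  a_4 = 1·-13 + 2·-11 = -35
  a_5 = 1·-35 + 2·-13 = -61
  a_6 = 1·-61 + 2·-35 = -131
  a_7 = 1·-131 + 2·-61 = -253

1,2 ; -253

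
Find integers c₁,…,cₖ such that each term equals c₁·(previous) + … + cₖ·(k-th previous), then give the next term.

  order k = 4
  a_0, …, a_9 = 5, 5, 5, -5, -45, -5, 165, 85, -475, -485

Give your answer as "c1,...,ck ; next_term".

0,-4,-1,-4 ; 1155

  a_4 = 0·-5 + -4·5 + -1·5 + -4·5 = -45
  a_5 = 0·-45 + -4·-5 + -1·5 + -4·5 = -5
  a_6 = 0·-5 + -4·-45 + -1·-5 + -4·5 = 165
  a_7 = 0·165 + -4·-5 + -1·-45 + -4·-5 = 85
  a_8 = 0·85 + -4·165 + -1·-5 + -4·-45 = -475
  a_9 = 0·-475 + -4·85 + -1·165 + -4·-5 = -485
  a_10 = 0·-485 + -4·-475 + -1·85 + -4·165 = 1155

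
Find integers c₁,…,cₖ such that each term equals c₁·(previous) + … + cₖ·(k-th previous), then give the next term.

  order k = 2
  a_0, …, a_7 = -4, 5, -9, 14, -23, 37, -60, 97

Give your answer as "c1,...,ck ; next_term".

-1,1 ; -157

  a_2 = -1·5 + 1·-4 = -9
  a_3 = -1·-9 + 1·5 = 14
  a_4 = -1·14 + 1·-9 = -23
  a_5 = -1·-23 + 1·14 = 37
  a_6 = -1·37 + 1·-23 = -60
  a_7 = -1·-60 + 1·37 = 97
  a_8 = -1·97 + 1·-60 = -157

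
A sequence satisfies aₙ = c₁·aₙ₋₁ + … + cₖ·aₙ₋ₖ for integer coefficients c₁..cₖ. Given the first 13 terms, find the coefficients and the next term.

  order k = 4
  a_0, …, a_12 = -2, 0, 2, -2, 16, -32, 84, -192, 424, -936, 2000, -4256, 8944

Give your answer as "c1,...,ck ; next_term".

  a_4 = -2·-2 + 2·2 + 2·0 + -4·-2 = 16
  a_5 = -2·16 + 2·-2 + 2·2 + -4·0 = -32
  a_6 = -2·-32 + 2·16 + 2·-2 + -4·2 = 84
  a_7 = -2·84 + 2·-32 + 2·16 + -4·-2 = -192
  a_8 = -2·-192 + 2·84 + 2·-32 + -4·16 = 424
  a_9 = -2·424 + 2·-192 + 2·84 + -4·-32 = -936
  a_10 = -2·-936 + 2·424 + 2·-192 + -4·84 = 2000
  a_11 = -2·2000 + 2·-936 + 2·424 + -4·-192 = -4256
  a_12 = -2·-4256 + 2·2000 + 2·-936 + -4·424 = 8944
  a_13 = -2·8944 + 2·-4256 + 2·2000 + -4·-936 = -18656

-2,2,2,-4 ; -18656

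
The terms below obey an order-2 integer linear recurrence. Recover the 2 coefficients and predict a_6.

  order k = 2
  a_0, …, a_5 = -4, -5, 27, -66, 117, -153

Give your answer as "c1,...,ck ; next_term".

-3,-3 ; 108

  a_2 = -3·-5 + -3·-4 = 27
  a_3 = -3·27 + -3·-5 = -66
  a_4 = -3·-66 + -3·27 = 117
  a_5 = -3·117 + -3·-66 = -153
  a_6 = -3·-153 + -3·117 = 108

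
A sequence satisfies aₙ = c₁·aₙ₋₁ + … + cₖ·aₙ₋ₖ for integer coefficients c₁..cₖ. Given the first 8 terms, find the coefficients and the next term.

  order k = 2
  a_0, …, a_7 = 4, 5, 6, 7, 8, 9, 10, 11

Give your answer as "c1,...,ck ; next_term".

2,-1 ; 12

  a_2 = 2·5 + -1·4 = 6
  a_3 = 2·6 + -1·5 = 7
  a_4 = 2·7 + -1·6 = 8
  a_5 = 2·8 + -1·7 = 9
  a_6 = 2·9 + -1·8 = 10
  a_7 = 2·10 + -1·9 = 11
  a_8 = 2·11 + -1·10 = 12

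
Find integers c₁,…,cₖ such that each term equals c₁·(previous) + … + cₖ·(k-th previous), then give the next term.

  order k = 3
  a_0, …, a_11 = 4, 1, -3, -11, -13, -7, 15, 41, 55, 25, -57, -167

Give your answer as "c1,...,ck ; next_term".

  a_3 = 1·-3 + 0·1 + -2·4 = -11
  a_4 = 1·-11 + 0·-3 + -2·1 = -13
  a_5 = 1·-13 + 0·-11 + -2·-3 = -7
  a_6 = 1·-7 + 0·-13 + -2·-11 = 15
  a_7 = 1·15 + 0·-7 + -2·-13 = 41
  a_8 = 1·41 + 0·15 + -2·-7 = 55
  a_9 = 1·55 + 0·41 + -2·15 = 25
  a_10 = 1·25 + 0·55 + -2·41 = -57
  a_11 = 1·-57 + 0·25 + -2·55 = -167
  a_12 = 1·-167 + 0·-57 + -2·25 = -217

1,0,-2 ; -217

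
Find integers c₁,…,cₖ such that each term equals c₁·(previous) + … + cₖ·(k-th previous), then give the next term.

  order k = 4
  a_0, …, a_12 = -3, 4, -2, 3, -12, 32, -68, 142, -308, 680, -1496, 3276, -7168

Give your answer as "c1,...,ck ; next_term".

-2,0,0,2 ; 15696

  a_4 = -2·3 + 0·-2 + 0·4 + 2·-3 = -12
  a_5 = -2·-12 + 0·3 + 0·-2 + 2·4 = 32
  a_6 = -2·32 + 0·-12 + 0·3 + 2·-2 = -68
  a_7 = -2·-68 + 0·32 + 0·-12 + 2·3 = 142
  a_8 = -2·142 + 0·-68 + 0·32 + 2·-12 = -308
  a_9 = -2·-308 + 0·142 + 0·-68 + 2·32 = 680
  a_10 = -2·680 + 0·-308 + 0·142 + 2·-68 = -1496
  a_11 = -2·-1496 + 0·680 + 0·-308 + 2·142 = 3276
  a_12 = -2·3276 + 0·-1496 + 0·680 + 2·-308 = -7168
  a_13 = -2·-7168 + 0·3276 + 0·-1496 + 2·680 = 15696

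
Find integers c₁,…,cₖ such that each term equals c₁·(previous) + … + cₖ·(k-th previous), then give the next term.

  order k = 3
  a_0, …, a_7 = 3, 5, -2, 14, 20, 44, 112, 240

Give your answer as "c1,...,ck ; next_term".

1,2,2 ; 552

  a_3 = 1·-2 + 2·5 + 2·3 = 14
  a_4 = 1·14 + 2·-2 + 2·5 = 20
  a_5 = 1·20 + 2·14 + 2·-2 = 44
  a_6 = 1·44 + 2·20 + 2·14 = 112
  a_7 = 1·112 + 2·44 + 2·20 = 240
  a_8 = 1·240 + 2·112 + 2·44 = 552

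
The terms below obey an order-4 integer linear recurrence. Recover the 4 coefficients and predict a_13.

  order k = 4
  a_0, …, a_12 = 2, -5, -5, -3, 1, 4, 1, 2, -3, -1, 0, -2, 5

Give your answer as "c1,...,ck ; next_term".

  a_4 = -1·-3 + 0·-5 + 0·-5 + -1·2 = 1
  a_5 = -1·1 + 0·-3 + 0·-5 + -1·-5 = 4
  a_6 = -1·4 + 0·1 + 0·-3 + -1·-5 = 1
  a_7 = -1·1 + 0·4 + 0·1 + -1·-3 = 2
  a_8 = -1·2 + 0·1 + 0·4 + -1·1 = -3
  a_9 = -1·-3 + 0·2 + 0·1 + -1·4 = -1
  a_10 = -1·-1 + 0·-3 + 0·2 + -1·1 = 0
  a_11 = -1·0 + 0·-1 + 0·-3 + -1·2 = -2
  a_12 = -1·-2 + 0·0 + 0·-1 + -1·-3 = 5
  a_13 = -1·5 + 0·-2 + 0·0 + -1·-1 = -4

-1,0,0,-1 ; -4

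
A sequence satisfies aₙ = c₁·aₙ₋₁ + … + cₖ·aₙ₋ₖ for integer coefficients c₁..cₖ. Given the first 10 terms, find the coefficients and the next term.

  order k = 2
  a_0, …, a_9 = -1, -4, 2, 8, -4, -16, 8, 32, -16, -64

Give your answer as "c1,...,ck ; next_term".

  a_2 = 0·-4 + -2·-1 = 2
  a_3 = 0·2 + -2·-4 = 8
  a_4 = 0·8 + -2·2 = -4
  a_5 = 0·-4 + -2·8 = -16
  a_6 = 0·-16 + -2·-4 = 8
  a_7 = 0·8 + -2·-16 = 32
  a_8 = 0·32 + -2·8 = -16
  a_9 = 0·-16 + -2·32 = -64
  a_10 = 0·-64 + -2·-16 = 32

0,-2 ; 32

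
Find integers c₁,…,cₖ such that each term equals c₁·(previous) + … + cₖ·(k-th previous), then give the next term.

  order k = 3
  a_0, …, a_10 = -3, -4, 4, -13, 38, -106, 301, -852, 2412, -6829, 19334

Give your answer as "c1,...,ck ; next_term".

-2,2,-1 ; -54738

  a_3 = -2·4 + 2·-4 + -1·-3 = -13
  a_4 = -2·-13 + 2·4 + -1·-4 = 38
  a_5 = -2·38 + 2·-13 + -1·4 = -106
  a_6 = -2·-106 + 2·38 + -1·-13 = 301
  a_7 = -2·301 + 2·-106 + -1·38 = -852
  a_8 = -2·-852 + 2·301 + -1·-106 = 2412
  a_9 = -2·2412 + 2·-852 + -1·301 = -6829
  a_10 = -2·-6829 + 2·2412 + -1·-852 = 19334
  a_11 = -2·19334 + 2·-6829 + -1·2412 = -54738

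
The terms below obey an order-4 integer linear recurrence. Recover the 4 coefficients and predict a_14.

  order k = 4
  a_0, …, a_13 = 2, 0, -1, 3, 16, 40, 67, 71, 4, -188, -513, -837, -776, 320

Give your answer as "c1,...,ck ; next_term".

  a_4 = 3·3 + -3·-1 + -1·0 + 2·2 = 16
  a_5 = 3·16 + -3·3 + -1·-1 + 2·0 = 40
  a_6 = 3·40 + -3·16 + -1·3 + 2·-1 = 67
  a_7 = 3·67 + -3·40 + -1·16 + 2·3 = 71
  a_8 = 3·71 + -3·67 + -1·40 + 2·16 = 4
  a_9 = 3·4 + -3·71 + -1·67 + 2·40 = -188
  a_10 = 3·-188 + -3·4 + -1·71 + 2·67 = -513
  a_11 = 3·-513 + -3·-188 + -1·4 + 2·71 = -837
  a_12 = 3·-837 + -3·-513 + -1·-188 + 2·4 = -776
  a_13 = 3·-776 + -3·-837 + -1·-513 + 2·-188 = 320
  a_14 = 3·320 + -3·-776 + -1·-837 + 2·-513 = 3099

3,-3,-1,2 ; 3099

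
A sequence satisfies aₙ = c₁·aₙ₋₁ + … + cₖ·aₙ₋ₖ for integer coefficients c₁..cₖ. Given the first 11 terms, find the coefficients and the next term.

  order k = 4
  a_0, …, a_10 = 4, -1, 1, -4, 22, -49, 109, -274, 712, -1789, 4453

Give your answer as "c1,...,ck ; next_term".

  a_4 = -2·-4 + 0·1 + -2·-1 + 3·4 = 22
  a_5 = -2·22 + 0·-4 + -2·1 + 3·-1 = -49
  a_6 = -2·-49 + 0·22 + -2·-4 + 3·1 = 109
  a_7 = -2·109 + 0·-49 + -2·22 + 3·-4 = -274
  a_8 = -2·-274 + 0·109 + -2·-49 + 3·22 = 712
  a_9 = -2·712 + 0·-274 + -2·109 + 3·-49 = -1789
  a_10 = -2·-1789 + 0·712 + -2·-274 + 3·109 = 4453
  a_11 = -2·4453 + 0·-1789 + -2·712 + 3·-274 = -11152

-2,0,-2,3 ; -11152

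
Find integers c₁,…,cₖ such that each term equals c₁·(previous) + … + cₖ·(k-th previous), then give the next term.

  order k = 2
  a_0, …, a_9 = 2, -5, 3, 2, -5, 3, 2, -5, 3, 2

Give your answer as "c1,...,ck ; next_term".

  a_2 = -1·-5 + -1·2 = 3
  a_3 = -1·3 + -1·-5 = 2
  a_4 = -1·2 + -1·3 = -5
  a_5 = -1·-5 + -1·2 = 3
  a_6 = -1·3 + -1·-5 = 2
  a_7 = -1·2 + -1·3 = -5
  a_8 = -1·-5 + -1·2 = 3
  a_9 = -1·3 + -1·-5 = 2
  a_10 = -1·2 + -1·3 = -5

-1,-1 ; -5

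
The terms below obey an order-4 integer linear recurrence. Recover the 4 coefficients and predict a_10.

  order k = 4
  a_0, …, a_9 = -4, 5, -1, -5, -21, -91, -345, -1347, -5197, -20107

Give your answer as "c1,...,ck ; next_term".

3,4,-2,-2 ; -77725

  a_4 = 3·-5 + 4·-1 + -2·5 + -2·-4 = -21
  a_5 = 3·-21 + 4·-5 + -2·-1 + -2·5 = -91
  a_6 = 3·-91 + 4·-21 + -2·-5 + -2·-1 = -345
  a_7 = 3·-345 + 4·-91 + -2·-21 + -2·-5 = -1347
  a_8 = 3·-1347 + 4·-345 + -2·-91 + -2·-21 = -5197
  a_9 = 3·-5197 + 4·-1347 + -2·-345 + -2·-91 = -20107
  a_10 = 3·-20107 + 4·-5197 + -2·-1347 + -2·-345 = -77725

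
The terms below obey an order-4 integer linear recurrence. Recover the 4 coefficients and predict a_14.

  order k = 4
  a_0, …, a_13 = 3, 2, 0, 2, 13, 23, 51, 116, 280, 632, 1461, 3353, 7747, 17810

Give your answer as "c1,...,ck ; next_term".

  a_4 = 1·2 + 2·0 + 1·2 + 3·3 = 13
  a_5 = 1·13 + 2·2 + 1·0 + 3·2 = 23
  a_6 = 1·23 + 2·13 + 1·2 + 3·0 = 51
  a_7 = 1·51 + 2·23 + 1·13 + 3·2 = 116
  a_8 = 1·116 + 2·51 + 1·23 + 3·13 = 280
  a_9 = 1·280 + 2·116 + 1·51 + 3·23 = 632
  a_10 = 1·632 + 2·280 + 1·116 + 3·51 = 1461
  a_11 = 1·1461 + 2·632 + 1·280 + 3·116 = 3353
  a_12 = 1·3353 + 2·1461 + 1·632 + 3·280 = 7747
  a_13 = 1·7747 + 2·3353 + 1·1461 + 3·632 = 17810
  a_14 = 1·17810 + 2·7747 + 1·3353 + 3·1461 = 41040

1,2,1,3 ; 41040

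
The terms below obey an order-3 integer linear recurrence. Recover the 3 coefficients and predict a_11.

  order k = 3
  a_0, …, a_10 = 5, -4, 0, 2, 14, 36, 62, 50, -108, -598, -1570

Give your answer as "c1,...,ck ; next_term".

  a_3 = 3·0 + -3·-4 + -2·5 = 2
  a_4 = 3·2 + -3·0 + -2·-4 = 14
  a_5 = 3·14 + -3·2 + -2·0 = 36
  a_6 = 3·36 + -3·14 + -2·2 = 62
  a_7 = 3·62 + -3·36 + -2·14 = 50
  a_8 = 3·50 + -3·62 + -2·36 = -108
  a_9 = 3·-108 + -3·50 + -2·62 = -598
  a_10 = 3·-598 + -3·-108 + -2·50 = -1570
  a_11 = 3·-1570 + -3·-598 + -2·-108 = -2700

3,-3,-2 ; -2700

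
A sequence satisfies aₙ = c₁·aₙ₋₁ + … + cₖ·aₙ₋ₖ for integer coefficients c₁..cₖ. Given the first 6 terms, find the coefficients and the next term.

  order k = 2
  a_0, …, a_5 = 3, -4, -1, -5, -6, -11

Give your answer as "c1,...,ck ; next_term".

1,1 ; -17

  a_2 = 1·-4 + 1·3 = -1
  a_3 = 1·-1 + 1·-4 = -5
  a_4 = 1·-5 + 1·-1 = -6
  a_5 = 1·-6 + 1·-5 = -11
  a_6 = 1·-11 + 1·-6 = -17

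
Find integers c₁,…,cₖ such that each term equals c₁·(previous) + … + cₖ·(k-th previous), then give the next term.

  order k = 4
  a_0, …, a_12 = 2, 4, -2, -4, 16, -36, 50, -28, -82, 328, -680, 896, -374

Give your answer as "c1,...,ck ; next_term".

-2,-1,2,-1 ; -1836

  a_4 = -2·-4 + -1·-2 + 2·4 + -1·2 = 16
  a_5 = -2·16 + -1·-4 + 2·-2 + -1·4 = -36
  a_6 = -2·-36 + -1·16 + 2·-4 + -1·-2 = 50
  a_7 = -2·50 + -1·-36 + 2·16 + -1·-4 = -28
  a_8 = -2·-28 + -1·50 + 2·-36 + -1·16 = -82
  a_9 = -2·-82 + -1·-28 + 2·50 + -1·-36 = 328
  a_10 = -2·328 + -1·-82 + 2·-28 + -1·50 = -680
  a_11 = -2·-680 + -1·328 + 2·-82 + -1·-28 = 896
  a_12 = -2·896 + -1·-680 + 2·328 + -1·-82 = -374
  a_13 = -2·-374 + -1·896 + 2·-680 + -1·328 = -1836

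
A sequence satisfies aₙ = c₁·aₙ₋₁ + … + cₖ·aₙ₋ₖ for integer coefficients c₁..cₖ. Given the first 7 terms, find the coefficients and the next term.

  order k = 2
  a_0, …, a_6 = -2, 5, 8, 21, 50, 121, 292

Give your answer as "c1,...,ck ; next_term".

2,1 ; 705

  a_2 = 2·5 + 1·-2 = 8
  a_3 = 2·8 + 1·5 = 21
  a_4 = 2·21 + 1·8 = 50
  a_5 = 2·50 + 1·21 = 121
  a_6 = 2·121 + 1·50 = 292
  a_7 = 2·292 + 1·121 = 705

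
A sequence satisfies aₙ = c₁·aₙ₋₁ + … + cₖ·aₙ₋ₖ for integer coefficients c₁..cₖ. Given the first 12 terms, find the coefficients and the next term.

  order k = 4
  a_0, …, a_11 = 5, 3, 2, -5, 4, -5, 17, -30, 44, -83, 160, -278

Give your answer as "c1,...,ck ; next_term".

-1,0,-2,1 ; 488

  a_4 = -1·-5 + 0·2 + -2·3 + 1·5 = 4
  a_5 = -1·4 + 0·-5 + -2·2 + 1·3 = -5
  a_6 = -1·-5 + 0·4 + -2·-5 + 1·2 = 17
  a_7 = -1·17 + 0·-5 + -2·4 + 1·-5 = -30
  a_8 = -1·-30 + 0·17 + -2·-5 + 1·4 = 44
  a_9 = -1·44 + 0·-30 + -2·17 + 1·-5 = -83
  a_10 = -1·-83 + 0·44 + -2·-30 + 1·17 = 160
  a_11 = -1·160 + 0·-83 + -2·44 + 1·-30 = -278
  a_12 = -1·-278 + 0·160 + -2·-83 + 1·44 = 488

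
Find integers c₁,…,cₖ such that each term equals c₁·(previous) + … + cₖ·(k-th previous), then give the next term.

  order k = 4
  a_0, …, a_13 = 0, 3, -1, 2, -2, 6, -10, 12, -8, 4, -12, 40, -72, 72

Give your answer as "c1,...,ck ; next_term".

-2,-2,0,2 ; -24

  a_4 = -2·2 + -2·-1 + 0·3 + 2·0 = -2
  a_5 = -2·-2 + -2·2 + 0·-1 + 2·3 = 6
  a_6 = -2·6 + -2·-2 + 0·2 + 2·-1 = -10
  a_7 = -2·-10 + -2·6 + 0·-2 + 2·2 = 12
  a_8 = -2·12 + -2·-10 + 0·6 + 2·-2 = -8
  a_9 = -2·-8 + -2·12 + 0·-10 + 2·6 = 4
  a_10 = -2·4 + -2·-8 + 0·12 + 2·-10 = -12
  a_11 = -2·-12 + -2·4 + 0·-8 + 2·12 = 40
  a_12 = -2·40 + -2·-12 + 0·4 + 2·-8 = -72
  a_13 = -2·-72 + -2·40 + 0·-12 + 2·4 = 72
  a_14 = -2·72 + -2·-72 + 0·40 + 2·-12 = -24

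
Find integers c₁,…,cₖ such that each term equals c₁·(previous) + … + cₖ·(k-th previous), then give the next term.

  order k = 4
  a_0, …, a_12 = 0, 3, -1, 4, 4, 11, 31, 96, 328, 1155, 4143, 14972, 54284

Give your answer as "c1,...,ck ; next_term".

4,0,-4,-3 ; 197099

  a_4 = 4·4 + 0·-1 + -4·3 + -3·0 = 4
  a_5 = 4·4 + 0·4 + -4·-1 + -3·3 = 11
  a_6 = 4·11 + 0·4 + -4·4 + -3·-1 = 31
  a_7 = 4·31 + 0·11 + -4·4 + -3·4 = 96
  a_8 = 4·96 + 0·31 + -4·11 + -3·4 = 328
  a_9 = 4·328 + 0·96 + -4·31 + -3·11 = 1155
  a_10 = 4·1155 + 0·328 + -4·96 + -3·31 = 4143
  a_11 = 4·4143 + 0·1155 + -4·328 + -3·96 = 14972
  a_12 = 4·14972 + 0·4143 + -4·1155 + -3·328 = 54284
  a_13 = 4·54284 + 0·14972 + -4·4143 + -3·1155 = 197099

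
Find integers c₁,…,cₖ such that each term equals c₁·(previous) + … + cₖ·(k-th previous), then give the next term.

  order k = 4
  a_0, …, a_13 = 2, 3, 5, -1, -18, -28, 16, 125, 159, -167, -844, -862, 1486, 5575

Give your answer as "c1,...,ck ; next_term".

  a_4 = 1·-1 + -2·5 + -3·3 + 1·2 = -18
  a_5 = 1·-18 + -2·-1 + -3·5 + 1·3 = -28
  a_6 = 1·-28 + -2·-18 + -3·-1 + 1·5 = 16
  a_7 = 1·16 + -2·-28 + -3·-18 + 1·-1 = 125
  a_8 = 1·125 + -2·16 + -3·-28 + 1·-18 = 159
  a_9 = 1·159 + -2·125 + -3·16 + 1·-28 = -167
  a_10 = 1·-167 + -2·159 + -3·125 + 1·16 = -844
  a_11 = 1·-844 + -2·-167 + -3·159 + 1·125 = -862
  a_12 = 1·-862 + -2·-844 + -3·-167 + 1·159 = 1486
  a_13 = 1·1486 + -2·-862 + -3·-844 + 1·-167 = 5575
  a_14 = 1·5575 + -2·1486 + -3·-862 + 1·-844 = 4345

1,-2,-3,1 ; 4345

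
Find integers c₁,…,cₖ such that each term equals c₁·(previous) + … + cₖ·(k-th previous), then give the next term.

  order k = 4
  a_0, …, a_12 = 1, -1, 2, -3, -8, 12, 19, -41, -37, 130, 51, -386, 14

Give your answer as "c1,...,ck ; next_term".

  a_4 = 0·-3 + -3·2 + 1·-1 + -1·1 = -8
  a_5 = 0·-8 + -3·-3 + 1·2 + -1·-1 = 12
  a_6 = 0·12 + -3·-8 + 1·-3 + -1·2 = 19
  a_7 = 0·19 + -3·12 + 1·-8 + -1·-3 = -41
  a_8 = 0·-41 + -3·19 + 1·12 + -1·-8 = -37
  a_9 = 0·-37 + -3·-41 + 1·19 + -1·12 = 130
  a_10 = 0·130 + -3·-37 + 1·-41 + -1·19 = 51
  a_11 = 0·51 + -3·130 + 1·-37 + -1·-41 = -386
  a_12 = 0·-386 + -3·51 + 1·130 + -1·-37 = 14
  a_13 = 0·14 + -3·-386 + 1·51 + -1·130 = 1079

0,-3,1,-1 ; 1079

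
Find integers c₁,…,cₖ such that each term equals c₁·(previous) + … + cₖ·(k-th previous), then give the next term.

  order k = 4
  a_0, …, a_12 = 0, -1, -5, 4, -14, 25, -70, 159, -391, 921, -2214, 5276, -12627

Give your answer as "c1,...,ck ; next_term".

-2,1,1,2 ; 30158

  a_4 = -2·4 + 1·-5 + 1·-1 + 2·0 = -14
  a_5 = -2·-14 + 1·4 + 1·-5 + 2·-1 = 25
  a_6 = -2·25 + 1·-14 + 1·4 + 2·-5 = -70
  a_7 = -2·-70 + 1·25 + 1·-14 + 2·4 = 159
  a_8 = -2·159 + 1·-70 + 1·25 + 2·-14 = -391
  a_9 = -2·-391 + 1·159 + 1·-70 + 2·25 = 921
  a_10 = -2·921 + 1·-391 + 1·159 + 2·-70 = -2214
  a_11 = -2·-2214 + 1·921 + 1·-391 + 2·159 = 5276
  a_12 = -2·5276 + 1·-2214 + 1·921 + 2·-391 = -12627
  a_13 = -2·-12627 + 1·5276 + 1·-2214 + 2·921 = 30158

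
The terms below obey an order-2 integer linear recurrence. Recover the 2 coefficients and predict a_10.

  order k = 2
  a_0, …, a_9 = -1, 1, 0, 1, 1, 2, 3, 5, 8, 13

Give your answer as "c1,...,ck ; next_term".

  a_2 = 1·1 + 1·-1 = 0
  a_3 = 1·0 + 1·1 = 1
  a_4 = 1·1 + 1·0 = 1
  a_5 = 1·1 + 1·1 = 2
  a_6 = 1·2 + 1·1 = 3
  a_7 = 1·3 + 1·2 = 5
  a_8 = 1·5 + 1·3 = 8
  a_9 = 1·8 + 1·5 = 13
  a_10 = 1·13 + 1·8 = 21

1,1 ; 21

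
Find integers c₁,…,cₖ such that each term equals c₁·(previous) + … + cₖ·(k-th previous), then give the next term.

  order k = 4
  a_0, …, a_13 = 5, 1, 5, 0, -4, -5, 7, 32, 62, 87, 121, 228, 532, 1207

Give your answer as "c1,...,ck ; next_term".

  a_4 = 3·0 + -3·5 + 1·1 + 2·5 = -4
  a_5 = 3·-4 + -3·0 + 1·5 + 2·1 = -5
  a_6 = 3·-5 + -3·-4 + 1·0 + 2·5 = 7
  a_7 = 3·7 + -3·-5 + 1·-4 + 2·0 = 32
  a_8 = 3·32 + -3·7 + 1·-5 + 2·-4 = 62
  a_9 = 3·62 + -3·32 + 1·7 + 2·-5 = 87
  a_10 = 3·87 + -3·62 + 1·32 + 2·7 = 121
  a_11 = 3·121 + -3·87 + 1·62 + 2·32 = 228
  a_12 = 3·228 + -3·121 + 1·87 + 2·62 = 532
  a_13 = 3·532 + -3·228 + 1·121 + 2·87 = 1207
  a_14 = 3·1207 + -3·532 + 1·228 + 2·121 = 2495

3,-3,1,2 ; 2495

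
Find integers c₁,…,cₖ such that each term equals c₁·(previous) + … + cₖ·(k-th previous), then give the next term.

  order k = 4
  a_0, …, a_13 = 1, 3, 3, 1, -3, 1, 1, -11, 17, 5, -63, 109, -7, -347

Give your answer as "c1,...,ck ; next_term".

  a_4 = -1·1 + -2·3 + 2·3 + -2·1 = -3
  a_5 = -1·-3 + -2·1 + 2·3 + -2·3 = 1
  a_6 = -1·1 + -2·-3 + 2·1 + -2·3 = 1
  a_7 = -1·1 + -2·1 + 2·-3 + -2·1 = -11
  a_8 = -1·-11 + -2·1 + 2·1 + -2·-3 = 17
  a_9 = -1·17 + -2·-11 + 2·1 + -2·1 = 5
  a_10 = -1·5 + -2·17 + 2·-11 + -2·1 = -63
  a_11 = -1·-63 + -2·5 + 2·17 + -2·-11 = 109
  a_12 = -1·109 + -2·-63 + 2·5 + -2·17 = -7
  a_13 = -1·-7 + -2·109 + 2·-63 + -2·5 = -347
  a_14 = -1·-347 + -2·-7 + 2·109 + -2·-63 = 705

-1,-2,2,-2 ; 705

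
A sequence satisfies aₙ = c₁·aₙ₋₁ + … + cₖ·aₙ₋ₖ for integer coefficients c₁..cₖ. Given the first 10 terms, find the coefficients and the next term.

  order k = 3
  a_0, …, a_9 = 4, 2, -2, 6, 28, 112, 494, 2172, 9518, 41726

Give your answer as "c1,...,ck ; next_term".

  a_3 = 4·-2 + 1·2 + 3·4 = 6
  a_4 = 4·6 + 1·-2 + 3·2 = 28
  a_5 = 4·28 + 1·6 + 3·-2 = 112
  a_6 = 4·112 + 1·28 + 3·6 = 494
  a_7 = 4·494 + 1·112 + 3·28 = 2172
  a_8 = 4·2172 + 1·494 + 3·112 = 9518
  a_9 = 4·9518 + 1·2172 + 3·494 = 41726
  a_10 = 4·41726 + 1·9518 + 3·2172 = 182938

4,1,3 ; 182938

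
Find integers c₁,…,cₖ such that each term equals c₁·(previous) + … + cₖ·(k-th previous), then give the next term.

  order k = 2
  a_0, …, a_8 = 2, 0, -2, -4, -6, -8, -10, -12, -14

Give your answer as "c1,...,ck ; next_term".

  a_2 = 2·0 + -1·2 = -2
  a_3 = 2·-2 + -1·0 = -4
  a_4 = 2·-4 + -1·-2 = -6
  a_5 = 2·-6 + -1·-4 = -8
  a_6 = 2·-8 + -1·-6 = -10
  a_7 = 2·-10 + -1·-8 = -12
  a_8 = 2·-12 + -1·-10 = -14
  a_9 = 2·-14 + -1·-12 = -16

2,-1 ; -16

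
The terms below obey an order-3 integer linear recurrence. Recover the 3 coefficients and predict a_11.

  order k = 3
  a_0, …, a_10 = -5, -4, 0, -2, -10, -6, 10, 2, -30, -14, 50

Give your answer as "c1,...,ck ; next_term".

1,-2,2 ; 18

  a_3 = 1·0 + -2·-4 + 2·-5 = -2
  a_4 = 1·-2 + -2·0 + 2·-4 = -10
  a_5 = 1·-10 + -2·-2 + 2·0 = -6
  a_6 = 1·-6 + -2·-10 + 2·-2 = 10
  a_7 = 1·10 + -2·-6 + 2·-10 = 2
  a_8 = 1·2 + -2·10 + 2·-6 = -30
  a_9 = 1·-30 + -2·2 + 2·10 = -14
  a_10 = 1·-14 + -2·-30 + 2·2 = 50
  a_11 = 1·50 + -2·-14 + 2·-30 = 18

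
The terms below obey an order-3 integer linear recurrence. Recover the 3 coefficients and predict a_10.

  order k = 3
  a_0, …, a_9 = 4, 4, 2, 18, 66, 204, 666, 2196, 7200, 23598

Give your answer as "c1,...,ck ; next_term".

3,0,3 ; 77382

  a_3 = 3·2 + 0·4 + 3·4 = 18
  a_4 = 3·18 + 0·2 + 3·4 = 66
  a_5 = 3·66 + 0·18 + 3·2 = 204
  a_6 = 3·204 + 0·66 + 3·18 = 666
  a_7 = 3·666 + 0·204 + 3·66 = 2196
  a_8 = 3·2196 + 0·666 + 3·204 = 7200
  a_9 = 3·7200 + 0·2196 + 3·666 = 23598
  a_10 = 3·23598 + 0·7200 + 3·2196 = 77382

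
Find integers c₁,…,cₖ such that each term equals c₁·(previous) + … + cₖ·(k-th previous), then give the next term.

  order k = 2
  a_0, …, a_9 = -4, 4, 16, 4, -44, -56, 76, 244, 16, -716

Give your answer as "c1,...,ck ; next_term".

  a_2 = 1·4 + -3·-4 = 16
  a_3 = 1·16 + -3·4 = 4
  a_4 = 1·4 + -3·16 = -44
  a_5 = 1·-44 + -3·4 = -56
  a_6 = 1·-56 + -3·-44 = 76
  a_7 = 1·76 + -3·-56 = 244
  a_8 = 1·244 + -3·76 = 16
  a_9 = 1·16 + -3·244 = -716
  a_10 = 1·-716 + -3·16 = -764

1,-3 ; -764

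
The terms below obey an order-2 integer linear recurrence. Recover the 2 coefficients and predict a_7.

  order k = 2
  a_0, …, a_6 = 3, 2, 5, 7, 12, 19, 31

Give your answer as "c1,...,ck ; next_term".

  a_2 = 1·2 + 1·3 = 5
  a_3 = 1·5 + 1·2 = 7
  a_4 = 1·7 + 1·5 = 12
  a_5 = 1·12 + 1·7 = 19
  a_6 = 1·19 + 1·12 = 31
  a_7 = 1·31 + 1·19 = 50

1,1 ; 50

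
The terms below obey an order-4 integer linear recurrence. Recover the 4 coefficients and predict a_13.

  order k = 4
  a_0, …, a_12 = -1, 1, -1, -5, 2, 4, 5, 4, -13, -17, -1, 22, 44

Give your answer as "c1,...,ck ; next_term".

0,-1,-1,-2 ; 13

  a_4 = 0·-5 + -1·-1 + -1·1 + -2·-1 = 2
  a_5 = 0·2 + -1·-5 + -1·-1 + -2·1 = 4
  a_6 = 0·4 + -1·2 + -1·-5 + -2·-1 = 5
  a_7 = 0·5 + -1·4 + -1·2 + -2·-5 = 4
  a_8 = 0·4 + -1·5 + -1·4 + -2·2 = -13
  a_9 = 0·-13 + -1·4 + -1·5 + -2·4 = -17
  a_10 = 0·-17 + -1·-13 + -1·4 + -2·5 = -1
  a_11 = 0·-1 + -1·-17 + -1·-13 + -2·4 = 22
  a_12 = 0·22 + -1·-1 + -1·-17 + -2·-13 = 44
  a_13 = 0·44 + -1·22 + -1·-1 + -2·-17 = 13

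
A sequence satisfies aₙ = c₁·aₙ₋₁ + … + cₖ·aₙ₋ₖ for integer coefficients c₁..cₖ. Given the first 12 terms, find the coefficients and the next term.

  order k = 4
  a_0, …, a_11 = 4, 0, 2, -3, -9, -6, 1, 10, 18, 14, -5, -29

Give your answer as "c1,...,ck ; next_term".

1,-1,0,-1 ; -42

  a_4 = 1·-3 + -1·2 + 0·0 + -1·4 = -9
  a_5 = 1·-9 + -1·-3 + 0·2 + -1·0 = -6
  a_6 = 1·-6 + -1·-9 + 0·-3 + -1·2 = 1
  a_7 = 1·1 + -1·-6 + 0·-9 + -1·-3 = 10
  a_8 = 1·10 + -1·1 + 0·-6 + -1·-9 = 18
  a_9 = 1·18 + -1·10 + 0·1 + -1·-6 = 14
  a_10 = 1·14 + -1·18 + 0·10 + -1·1 = -5
  a_11 = 1·-5 + -1·14 + 0·18 + -1·10 = -29
  a_12 = 1·-29 + -1·-5 + 0·14 + -1·18 = -42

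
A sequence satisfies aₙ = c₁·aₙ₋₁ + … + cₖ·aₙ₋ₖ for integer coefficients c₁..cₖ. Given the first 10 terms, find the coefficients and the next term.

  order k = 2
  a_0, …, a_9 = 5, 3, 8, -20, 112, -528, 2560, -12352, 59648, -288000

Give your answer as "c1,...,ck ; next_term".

  a_2 = -4·3 + 4·5 = 8
  a_3 = -4·8 + 4·3 = -20
  a_4 = -4·-20 + 4·8 = 112
  a_5 = -4·112 + 4·-20 = -528
  a_6 = -4·-528 + 4·112 = 2560
  a_7 = -4·2560 + 4·-528 = -12352
  a_8 = -4·-12352 + 4·2560 = 59648
  a_9 = -4·59648 + 4·-12352 = -288000
  a_10 = -4·-288000 + 4·59648 = 1390592

-4,4 ; 1390592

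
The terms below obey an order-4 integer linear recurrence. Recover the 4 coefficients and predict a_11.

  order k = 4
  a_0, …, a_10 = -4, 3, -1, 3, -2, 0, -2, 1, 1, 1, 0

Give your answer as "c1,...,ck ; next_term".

  a_4 = -1·3 + 0·-1 + -1·3 + -1·-4 = -2
  a_5 = -1·-2 + 0·3 + -1·-1 + -1·3 = 0
  a_6 = -1·0 + 0·-2 + -1·3 + -1·-1 = -2
  a_7 = -1·-2 + 0·0 + -1·-2 + -1·3 = 1
  a_8 = -1·1 + 0·-2 + -1·0 + -1·-2 = 1
  a_9 = -1·1 + 0·1 + -1·-2 + -1·0 = 1
  a_10 = -1·1 + 0·1 + -1·1 + -1·-2 = 0
  a_11 = -1·0 + 0·1 + -1·1 + -1·1 = -2

-1,0,-1,-1 ; -2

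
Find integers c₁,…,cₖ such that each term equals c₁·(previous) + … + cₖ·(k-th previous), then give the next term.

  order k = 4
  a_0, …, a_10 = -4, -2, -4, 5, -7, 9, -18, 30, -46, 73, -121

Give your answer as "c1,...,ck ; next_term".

  a_4 = -1·5 + 0·-4 + -1·-2 + 1·-4 = -7
  a_5 = -1·-7 + 0·5 + -1·-4 + 1·-2 = 9
  a_6 = -1·9 + 0·-7 + -1·5 + 1·-4 = -18
  a_7 = -1·-18 + 0·9 + -1·-7 + 1·5 = 30
  a_8 = -1·30 + 0·-18 + -1·9 + 1·-7 = -46
  a_9 = -1·-46 + 0·30 + -1·-18 + 1·9 = 73
  a_10 = -1·73 + 0·-46 + -1·30 + 1·-18 = -121
  a_11 = -1·-121 + 0·73 + -1·-46 + 1·30 = 197

-1,0,-1,1 ; 197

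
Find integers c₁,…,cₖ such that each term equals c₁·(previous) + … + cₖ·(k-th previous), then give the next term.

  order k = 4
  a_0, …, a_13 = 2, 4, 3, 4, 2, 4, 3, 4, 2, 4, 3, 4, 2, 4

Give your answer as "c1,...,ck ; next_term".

0,0,0,1 ; 3

  a_4 = 0·4 + 0·3 + 0·4 + 1·2 = 2
  a_5 = 0·2 + 0·4 + 0·3 + 1·4 = 4
  a_6 = 0·4 + 0·2 + 0·4 + 1·3 = 3
  a_7 = 0·3 + 0·4 + 0·2 + 1·4 = 4
  a_8 = 0·4 + 0·3 + 0·4 + 1·2 = 2
  a_9 = 0·2 + 0·4 + 0·3 + 1·4 = 4
  a_10 = 0·4 + 0·2 + 0·4 + 1·3 = 3
  a_11 = 0·3 + 0·4 + 0·2 + 1·4 = 4
  a_12 = 0·4 + 0·3 + 0·4 + 1·2 = 2
  a_13 = 0·2 + 0·4 + 0·3 + 1·4 = 4
  a_14 = 0·4 + 0·2 + 0·4 + 1·3 = 3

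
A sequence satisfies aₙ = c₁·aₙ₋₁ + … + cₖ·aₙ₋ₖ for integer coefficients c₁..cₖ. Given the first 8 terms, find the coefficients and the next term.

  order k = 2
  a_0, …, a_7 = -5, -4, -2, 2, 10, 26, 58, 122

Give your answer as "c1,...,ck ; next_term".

  a_2 = 3·-4 + -2·-5 = -2
  a_3 = 3·-2 + -2·-4 = 2
  a_4 = 3·2 + -2·-2 = 10
  a_5 = 3·10 + -2·2 = 26
  a_6 = 3·26 + -2·10 = 58
  a_7 = 3·58 + -2·26 = 122
  a_8 = 3·122 + -2·58 = 250

3,-2 ; 250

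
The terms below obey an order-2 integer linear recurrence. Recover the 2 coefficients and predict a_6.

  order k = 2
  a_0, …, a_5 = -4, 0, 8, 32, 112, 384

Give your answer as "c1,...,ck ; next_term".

4,-2 ; 1312

  a_2 = 4·0 + -2·-4 = 8
  a_3 = 4·8 + -2·0 = 32
  a_4 = 4·32 + -2·8 = 112
  a_5 = 4·112 + -2·32 = 384
  a_6 = 4·384 + -2·112 = 1312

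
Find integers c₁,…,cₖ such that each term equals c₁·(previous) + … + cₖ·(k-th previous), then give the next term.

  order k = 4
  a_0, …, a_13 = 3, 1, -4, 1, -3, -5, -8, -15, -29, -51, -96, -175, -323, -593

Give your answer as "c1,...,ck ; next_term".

  a_4 = 0·1 + 2·-4 + 2·1 + 1·3 = -3
  a_5 = 0·-3 + 2·1 + 2·-4 + 1·1 = -5
  a_6 = 0·-5 + 2·-3 + 2·1 + 1·-4 = -8
  a_7 = 0·-8 + 2·-5 + 2·-3 + 1·1 = -15
  a_8 = 0·-15 + 2·-8 + 2·-5 + 1·-3 = -29
  a_9 = 0·-29 + 2·-15 + 2·-8 + 1·-5 = -51
  a_10 = 0·-51 + 2·-29 + 2·-15 + 1·-8 = -96
  a_11 = 0·-96 + 2·-51 + 2·-29 + 1·-15 = -175
  a_12 = 0·-175 + 2·-96 + 2·-51 + 1·-29 = -323
  a_13 = 0·-323 + 2·-175 + 2·-96 + 1·-51 = -593
  a_14 = 0·-593 + 2·-323 + 2·-175 + 1·-96 = -1092

0,2,2,1 ; -1092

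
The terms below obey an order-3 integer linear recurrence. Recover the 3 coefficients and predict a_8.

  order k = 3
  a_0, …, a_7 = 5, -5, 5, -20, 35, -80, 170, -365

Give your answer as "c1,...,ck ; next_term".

-1,2,-1 ; 785

  a_3 = -1·5 + 2·-5 + -1·5 = -20
  a_4 = -1·-20 + 2·5 + -1·-5 = 35
  a_5 = -1·35 + 2·-20 + -1·5 = -80
  a_6 = -1·-80 + 2·35 + -1·-20 = 170
  a_7 = -1·170 + 2·-80 + -1·35 = -365
  a_8 = -1·-365 + 2·170 + -1·-80 = 785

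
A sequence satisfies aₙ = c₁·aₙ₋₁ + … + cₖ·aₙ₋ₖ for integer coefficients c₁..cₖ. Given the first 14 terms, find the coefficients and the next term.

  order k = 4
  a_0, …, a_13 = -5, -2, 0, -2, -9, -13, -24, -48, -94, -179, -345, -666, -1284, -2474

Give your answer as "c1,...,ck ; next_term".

  a_4 = 1·-2 + 1·0 + 1·-2 + 1·-5 = -9
  a_5 = 1·-9 + 1·-2 + 1·0 + 1·-2 = -13
  a_6 = 1·-13 + 1·-9 + 1·-2 + 1·0 = -24
  a_7 = 1·-24 + 1·-13 + 1·-9 + 1·-2 = -48
  a_8 = 1·-48 + 1·-24 + 1·-13 + 1·-9 = -94
  a_9 = 1·-94 + 1·-48 + 1·-24 + 1·-13 = -179
  a_10 = 1·-179 + 1·-94 + 1·-48 + 1·-24 = -345
  a_11 = 1·-345 + 1·-179 + 1·-94 + 1·-48 = -666
  a_12 = 1·-666 + 1·-345 + 1·-179 + 1·-94 = -1284
  a_13 = 1·-1284 + 1·-666 + 1·-345 + 1·-179 = -2474
  a_14 = 1·-2474 + 1·-1284 + 1·-666 + 1·-345 = -4769

1,1,1,1 ; -4769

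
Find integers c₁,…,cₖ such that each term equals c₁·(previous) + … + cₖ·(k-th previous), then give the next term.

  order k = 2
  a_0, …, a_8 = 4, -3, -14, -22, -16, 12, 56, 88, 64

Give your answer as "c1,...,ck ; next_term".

2,-2 ; -48

  a_2 = 2·-3 + -2·4 = -14
  a_3 = 2·-14 + -2·-3 = -22
  a_4 = 2·-22 + -2·-14 = -16
  a_5 = 2·-16 + -2·-22 = 12
  a_6 = 2·12 + -2·-16 = 56
  a_7 = 2·56 + -2·12 = 88
  a_8 = 2·88 + -2·56 = 64
  a_9 = 2·64 + -2·88 = -48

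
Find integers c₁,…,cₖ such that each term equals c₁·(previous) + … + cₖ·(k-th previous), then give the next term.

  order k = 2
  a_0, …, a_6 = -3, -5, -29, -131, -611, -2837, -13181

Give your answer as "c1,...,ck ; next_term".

4,3 ; -61235

  a_2 = 4·-5 + 3·-3 = -29
  a_3 = 4·-29 + 3·-5 = -131
  a_4 = 4·-131 + 3·-29 = -611
  a_5 = 4·-611 + 3·-131 = -2837
  a_6 = 4·-2837 + 3·-611 = -13181
  a_7 = 4·-13181 + 3·-2837 = -61235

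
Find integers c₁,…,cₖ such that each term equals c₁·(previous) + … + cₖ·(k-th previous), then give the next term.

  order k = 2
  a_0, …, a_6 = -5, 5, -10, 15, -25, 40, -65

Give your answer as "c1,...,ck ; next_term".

-1,1 ; 105

  a_2 = -1·5 + 1·-5 = -10
  a_3 = -1·-10 + 1·5 = 15
  a_4 = -1·15 + 1·-10 = -25
  a_5 = -1·-25 + 1·15 = 40
  a_6 = -1·40 + 1·-25 = -65
  a_7 = -1·-65 + 1·40 = 105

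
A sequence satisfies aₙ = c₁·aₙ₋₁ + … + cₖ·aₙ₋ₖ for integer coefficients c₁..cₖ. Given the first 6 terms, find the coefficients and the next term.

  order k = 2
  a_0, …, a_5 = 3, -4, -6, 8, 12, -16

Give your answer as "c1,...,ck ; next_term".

  a_2 = 0·-4 + -2·3 = -6
  a_3 = 0·-6 + -2·-4 = 8
  a_4 = 0·8 + -2·-6 = 12
  a_5 = 0·12 + -2·8 = -16
  a_6 = 0·-16 + -2·12 = -24

0,-2 ; -24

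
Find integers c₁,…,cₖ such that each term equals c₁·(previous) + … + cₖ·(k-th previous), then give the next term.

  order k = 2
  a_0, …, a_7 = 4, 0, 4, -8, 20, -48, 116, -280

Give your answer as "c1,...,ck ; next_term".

-2,1 ; 676

  a_2 = -2·0 + 1·4 = 4
  a_3 = -2·4 + 1·0 = -8
  a_4 = -2·-8 + 1·4 = 20
  a_5 = -2·20 + 1·-8 = -48
  a_6 = -2·-48 + 1·20 = 116
  a_7 = -2·116 + 1·-48 = -280
  a_8 = -2·-280 + 1·116 = 676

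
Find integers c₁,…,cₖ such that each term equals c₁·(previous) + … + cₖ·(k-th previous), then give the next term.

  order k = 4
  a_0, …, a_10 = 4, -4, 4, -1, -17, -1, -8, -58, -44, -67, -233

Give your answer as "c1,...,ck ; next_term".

  a_4 = 1·-1 + 0·4 + 3·-4 + -1·4 = -17
  a_5 = 1·-17 + 0·-1 + 3·4 + -1·-4 = -1
  a_6 = 1·-1 + 0·-17 + 3·-1 + -1·4 = -8
  a_7 = 1·-8 + 0·-1 + 3·-17 + -1·-1 = -58
  a_8 = 1·-58 + 0·-8 + 3·-1 + -1·-17 = -44
  a_9 = 1·-44 + 0·-58 + 3·-8 + -1·-1 = -67
  a_10 = 1·-67 + 0·-44 + 3·-58 + -1·-8 = -233
  a_11 = 1·-233 + 0·-67 + 3·-44 + -1·-58 = -307

1,0,3,-1 ; -307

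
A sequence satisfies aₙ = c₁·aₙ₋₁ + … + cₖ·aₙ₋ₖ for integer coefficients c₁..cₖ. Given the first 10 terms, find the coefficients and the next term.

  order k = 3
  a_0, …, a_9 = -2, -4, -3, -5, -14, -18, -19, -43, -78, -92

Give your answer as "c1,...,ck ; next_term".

1,-1,3 ; -143

  a_3 = 1·-3 + -1·-4 + 3·-2 = -5
  a_4 = 1·-5 + -1·-3 + 3·-4 = -14
  a_5 = 1·-14 + -1·-5 + 3·-3 = -18
  a_6 = 1·-18 + -1·-14 + 3·-5 = -19
  a_7 = 1·-19 + -1·-18 + 3·-14 = -43
  a_8 = 1·-43 + -1·-19 + 3·-18 = -78
  a_9 = 1·-78 + -1·-43 + 3·-19 = -92
  a_10 = 1·-92 + -1·-78 + 3·-43 = -143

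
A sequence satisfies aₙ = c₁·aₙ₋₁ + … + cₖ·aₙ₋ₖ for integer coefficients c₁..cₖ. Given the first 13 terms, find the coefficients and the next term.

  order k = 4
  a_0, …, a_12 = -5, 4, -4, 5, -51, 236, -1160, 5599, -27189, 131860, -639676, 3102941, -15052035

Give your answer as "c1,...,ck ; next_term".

-4,4,0,3 ; 73015484

  a_4 = -4·5 + 4·-4 + 0·4 + 3·-5 = -51
  a_5 = -4·-51 + 4·5 + 0·-4 + 3·4 = 236
  a_6 = -4·236 + 4·-51 + 0·5 + 3·-4 = -1160
  a_7 = -4·-1160 + 4·236 + 0·-51 + 3·5 = 5599
  a_8 = -4·5599 + 4·-1160 + 0·236 + 3·-51 = -27189
  a_9 = -4·-27189 + 4·5599 + 0·-1160 + 3·236 = 131860
  a_10 = -4·131860 + 4·-27189 + 0·5599 + 3·-1160 = -639676
  a_11 = -4·-639676 + 4·131860 + 0·-27189 + 3·5599 = 3102941
  a_12 = -4·3102941 + 4·-639676 + 0·131860 + 3·-27189 = -15052035
  a_13 = -4·-15052035 + 4·3102941 + 0·-639676 + 3·131860 = 73015484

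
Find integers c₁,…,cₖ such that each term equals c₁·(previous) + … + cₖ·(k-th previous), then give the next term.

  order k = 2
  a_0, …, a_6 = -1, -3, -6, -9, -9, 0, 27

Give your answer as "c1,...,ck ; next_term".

  a_2 = 3·-3 + -3·-1 = -6
  a_3 = 3·-6 + -3·-3 = -9
  a_4 = 3·-9 + -3·-6 = -9
  a_5 = 3·-9 + -3·-9 = 0
  a_6 = 3·0 + -3·-9 = 27
  a_7 = 3·27 + -3·0 = 81

3,-3 ; 81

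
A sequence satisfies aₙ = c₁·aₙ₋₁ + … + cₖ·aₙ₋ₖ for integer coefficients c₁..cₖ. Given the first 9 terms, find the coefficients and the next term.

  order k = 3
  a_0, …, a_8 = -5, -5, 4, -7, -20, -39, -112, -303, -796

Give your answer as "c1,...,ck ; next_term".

2,1,2 ; -2119

  a_3 = 2·4 + 1·-5 + 2·-5 = -7
  a_4 = 2·-7 + 1·4 + 2·-5 = -20
  a_5 = 2·-20 + 1·-7 + 2·4 = -39
  a_6 = 2·-39 + 1·-20 + 2·-7 = -112
  a_7 = 2·-112 + 1·-39 + 2·-20 = -303
  a_8 = 2·-303 + 1·-112 + 2·-39 = -796
  a_9 = 2·-796 + 1·-303 + 2·-112 = -2119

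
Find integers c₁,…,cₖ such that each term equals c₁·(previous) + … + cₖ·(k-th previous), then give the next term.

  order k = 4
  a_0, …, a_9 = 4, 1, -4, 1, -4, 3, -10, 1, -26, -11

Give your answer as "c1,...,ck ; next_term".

1,2,-1,1 ; -74

  a_4 = 1·1 + 2·-4 + -1·1 + 1·4 = -4
  a_5 = 1·-4 + 2·1 + -1·-4 + 1·1 = 3
  a_6 = 1·3 + 2·-4 + -1·1 + 1·-4 = -10
  a_7 = 1·-10 + 2·3 + -1·-4 + 1·1 = 1
  a_8 = 1·1 + 2·-10 + -1·3 + 1·-4 = -26
  a_9 = 1·-26 + 2·1 + -1·-10 + 1·3 = -11
  a_10 = 1·-11 + 2·-26 + -1·1 + 1·-10 = -74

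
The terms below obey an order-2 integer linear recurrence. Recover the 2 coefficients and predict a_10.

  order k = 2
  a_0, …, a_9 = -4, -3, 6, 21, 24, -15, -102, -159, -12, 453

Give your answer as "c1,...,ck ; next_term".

  a_2 = 2·-3 + -3·-4 = 6
  a_3 = 2·6 + -3·-3 = 21
  a_4 = 2·21 + -3·6 = 24
  a_5 = 2·24 + -3·21 = -15
  a_6 = 2·-15 + -3·24 = -102
  a_7 = 2·-102 + -3·-15 = -159
  a_8 = 2·-159 + -3·-102 = -12
  a_9 = 2·-12 + -3·-159 = 453
  a_10 = 2·453 + -3·-12 = 942

2,-3 ; 942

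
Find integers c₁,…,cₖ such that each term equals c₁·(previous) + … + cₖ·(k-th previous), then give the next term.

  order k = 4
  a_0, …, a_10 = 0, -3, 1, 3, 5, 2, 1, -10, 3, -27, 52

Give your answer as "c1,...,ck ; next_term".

  a_4 = -1·3 + 2·1 + -2·-3 + -1·0 = 5
  a_5 = -1·5 + 2·3 + -2·1 + -1·-3 = 2
  a_6 = -1·2 + 2·5 + -2·3 + -1·1 = 1
  a_7 = -1·1 + 2·2 + -2·5 + -1·3 = -10
  a_8 = -1·-10 + 2·1 + -2·2 + -1·5 = 3
  a_9 = -1·3 + 2·-10 + -2·1 + -1·2 = -27
  a_10 = -1·-27 + 2·3 + -2·-10 + -1·1 = 52
  a_11 = -1·52 + 2·-27 + -2·3 + -1·-10 = -102

-1,2,-2,-1 ; -102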